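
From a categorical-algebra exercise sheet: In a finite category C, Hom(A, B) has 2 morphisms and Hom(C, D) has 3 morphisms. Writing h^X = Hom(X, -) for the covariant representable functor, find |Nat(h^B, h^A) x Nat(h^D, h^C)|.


By the Yoneda lemma, Nat(h^B, h^A) is isomorphic to Hom(A, B),
so |Nat(h^B, h^A)| = |Hom(A, B)| and |Nat(h^D, h^C)| = |Hom(C, D)|.
|Hom(A, B)| = 2, |Hom(C, D)| = 3.
|Nat(h^B, h^A) x Nat(h^D, h^C)| = 2 * 3 = 6

6


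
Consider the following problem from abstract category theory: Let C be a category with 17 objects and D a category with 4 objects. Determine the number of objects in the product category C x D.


The product category C x D has objects that are pairs (c, d).
Number of pairs = |Ob(C)| * |Ob(D)| = 17 * 4 = 68

68


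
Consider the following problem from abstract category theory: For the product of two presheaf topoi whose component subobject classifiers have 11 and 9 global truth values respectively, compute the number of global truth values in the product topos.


In a product of presheaf topoi E_1 x E_2, the subobject classifier
is Omega = Omega_1 x Omega_2 (componentwise), so
|Omega(top)| = |Omega_1(top_1)| * |Omega_2(top_2)|.
= 11 * 9 = 99.

99


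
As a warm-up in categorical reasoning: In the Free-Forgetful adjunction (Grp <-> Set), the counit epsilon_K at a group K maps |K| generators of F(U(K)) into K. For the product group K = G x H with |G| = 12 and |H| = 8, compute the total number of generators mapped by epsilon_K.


The counit epsilon_K: F(U(K)) -> K of the Free-Forgetful adjunction
maps |K| generators of F(U(K)) into K. For K = G x H (the product group),
|G x H| = |G| * |H|.
Total generators mapped = 12 * 8 = 96.

96


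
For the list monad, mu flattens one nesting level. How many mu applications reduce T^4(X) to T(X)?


Each application of mu: T^2 -> T removes one layer of nesting.
Starting at depth 4 (i.e., T^4(X)), we need to reach T(X).
Number of mu applications = 4 - 1 = 3

3


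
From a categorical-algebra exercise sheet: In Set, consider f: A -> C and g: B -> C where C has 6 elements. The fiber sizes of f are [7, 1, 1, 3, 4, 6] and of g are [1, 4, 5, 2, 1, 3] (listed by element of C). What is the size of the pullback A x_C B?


The pullback A x_C B consists of pairs (a, b) with f(a) = g(b).
For each element c in C, the fiber product has |f^-1(c)| * |g^-1(c)| elements.
Summing over C: 7 * 1 + 1 * 4 + 1 * 5 + 3 * 2 + 4 * 1 + 6 * 3
= 7 + 4 + 5 + 6 + 4 + 18 = 44

44


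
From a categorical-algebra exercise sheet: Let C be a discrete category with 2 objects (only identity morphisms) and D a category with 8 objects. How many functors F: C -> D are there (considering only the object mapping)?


A functor from a discrete category C to D is determined by
where each object maps. Each of the 2 objects of C can map
to any of the 8 objects of D independently.
Number of functors = 8^2 = 64

64


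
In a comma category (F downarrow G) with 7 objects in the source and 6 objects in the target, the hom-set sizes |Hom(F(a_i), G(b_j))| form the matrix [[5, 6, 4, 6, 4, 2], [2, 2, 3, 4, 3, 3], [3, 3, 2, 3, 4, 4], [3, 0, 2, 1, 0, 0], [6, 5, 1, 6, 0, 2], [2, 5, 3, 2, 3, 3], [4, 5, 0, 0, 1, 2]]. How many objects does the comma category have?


Objects of (F downarrow G) are triples (a, b, h: F(a)->G(b)).
The count equals the sum of all entries in the hom-matrix.
sum(row 0) = 27
sum(row 1) = 17
sum(row 2) = 19
sum(row 3) = 6
sum(row 4) = 20
sum(row 5) = 18
sum(row 6) = 12
Grand total = 119

119


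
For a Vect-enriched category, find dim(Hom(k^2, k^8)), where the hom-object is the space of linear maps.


In Vect-enriched categories, Hom(k^n, k^m) is the space of m x n matrices.
dim(Hom(k^2, k^8)) = 8 * 2 = 16

16


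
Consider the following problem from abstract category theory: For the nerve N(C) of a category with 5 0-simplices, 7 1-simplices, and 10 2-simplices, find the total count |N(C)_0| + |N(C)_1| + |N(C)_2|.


The 2-skeleton of the nerve N(C) consists of simplices in dimensions 0, 1, 2:
  |N(C)_0| = 5 (objects)
  |N(C)_1| = 7 (morphisms)
  |N(C)_2| = 10 (composable pairs)
Total = 5 + 7 + 10 = 22

22


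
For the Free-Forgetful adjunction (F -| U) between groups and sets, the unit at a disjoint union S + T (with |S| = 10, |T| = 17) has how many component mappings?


The unit eta_X: X -> U(F(X)) of the Free-Forgetful adjunction
maps each element of X to a generator of F(X). For X = S + T (disjoint
union in Set), |S + T| = |S| + |T|.
Total mappings = 10 + 17 = 27.

27


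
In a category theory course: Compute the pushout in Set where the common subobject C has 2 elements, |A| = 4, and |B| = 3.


The pushout A +_C B identifies the images of C in A and B.
|A +_C B| = |A| + |B| - |C| (for injections).
= 4 + 3 - 2 = 5

5


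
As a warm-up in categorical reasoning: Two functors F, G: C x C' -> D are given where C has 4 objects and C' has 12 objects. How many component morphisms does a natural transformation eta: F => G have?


A natural transformation eta: F => G assigns one component morphism per
object of the domain category.
The domain is the product category C x C', so
|Ob(C x C')| = |Ob(C)| * |Ob(C')| = 4 * 12 = 48.
Therefore eta has 48 component morphisms.

48


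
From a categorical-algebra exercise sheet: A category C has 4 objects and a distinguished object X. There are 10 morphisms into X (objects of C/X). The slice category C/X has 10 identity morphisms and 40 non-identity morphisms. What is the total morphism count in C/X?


In the slice category C/X, objects are morphisms to X.
Identity morphisms: 10 (one per object of C/X).
Non-identity morphisms: 40.
Total = 10 + 40 = 50

50


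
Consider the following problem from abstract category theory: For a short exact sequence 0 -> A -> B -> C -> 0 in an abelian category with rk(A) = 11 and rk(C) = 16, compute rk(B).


For a short exact sequence 0 -> A -> B -> C -> 0,
rank is additive: rank(B) = rank(A) + rank(C).
rank(B) = 11 + 16 = 27

27


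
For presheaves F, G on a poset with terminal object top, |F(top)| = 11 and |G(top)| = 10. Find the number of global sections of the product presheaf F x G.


Global sections of a presheaf on a poset with terminal top satisfy
Gamma(H) ~ H(top). Presheaves admit pointwise products, so
(F x G)(top) = F(top) x G(top) (Cartesian product).
|Gamma(F x G)| = |F(top)| * |G(top)| = 11 * 10 = 110.

110


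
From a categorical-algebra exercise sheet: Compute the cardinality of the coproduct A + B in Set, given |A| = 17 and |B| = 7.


In Set, the coproduct A + B is the disjoint union.
|A + B| = |A| + |B| = 17 + 7 = 24

24


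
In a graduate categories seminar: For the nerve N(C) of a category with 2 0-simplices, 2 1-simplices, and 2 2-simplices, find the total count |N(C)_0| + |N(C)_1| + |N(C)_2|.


The 2-skeleton of the nerve N(C) consists of simplices in dimensions 0, 1, 2:
  |N(C)_0| = 2 (objects)
  |N(C)_1| = 2 (morphisms)
  |N(C)_2| = 2 (composable pairs)
Total = 2 + 2 + 2 = 6

6


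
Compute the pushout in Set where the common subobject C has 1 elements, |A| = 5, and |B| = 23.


The pushout A +_C B identifies the images of C in A and B.
|A +_C B| = |A| + |B| - |C| (for injections).
= 5 + 23 - 1 = 27

27


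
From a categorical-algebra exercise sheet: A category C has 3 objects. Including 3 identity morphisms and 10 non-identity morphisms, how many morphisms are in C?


Each object has an identity morphism, giving 3 identities.
Adding the 10 non-identity morphisms:
Total = 3 + 10 = 13

13


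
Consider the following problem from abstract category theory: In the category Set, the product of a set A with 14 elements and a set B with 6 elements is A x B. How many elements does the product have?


In Set, the product A x B is the Cartesian product.
By the universal property, |A x B| = |A| * |B|.
|A x B| = 14 * 6 = 84

84


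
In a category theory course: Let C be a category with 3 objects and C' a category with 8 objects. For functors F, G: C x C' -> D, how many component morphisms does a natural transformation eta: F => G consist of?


A natural transformation eta: F => G assigns one component morphism per
object of the domain category.
The domain is the product category C x C', so
|Ob(C x C')| = |Ob(C)| * |Ob(C')| = 3 * 8 = 24.
Therefore eta has 24 component morphisms.

24


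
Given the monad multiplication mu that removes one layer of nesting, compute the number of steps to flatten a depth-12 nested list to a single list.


Each application of mu: T^2 -> T removes one layer of nesting.
Starting at depth 12 (i.e., T^12(X)), we need to reach T(X).
Number of mu applications = 12 - 1 = 11

11


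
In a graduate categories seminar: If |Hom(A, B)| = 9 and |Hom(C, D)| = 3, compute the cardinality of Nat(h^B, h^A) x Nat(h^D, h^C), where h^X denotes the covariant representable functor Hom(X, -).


By the Yoneda lemma, Nat(h^B, h^A) is isomorphic to Hom(A, B),
so |Nat(h^B, h^A)| = |Hom(A, B)| and |Nat(h^D, h^C)| = |Hom(C, D)|.
|Hom(A, B)| = 9, |Hom(C, D)| = 3.
|Nat(h^B, h^A) x Nat(h^D, h^C)| = 9 * 3 = 27

27


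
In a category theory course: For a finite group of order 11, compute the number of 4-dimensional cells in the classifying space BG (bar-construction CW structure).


In the bar-construction CW model of BG, the n-cells are indexed by
n-tuples [g_1|...|g_n] of non-identity elements of G (degenerate
simplices with some g_i = e do not contribute cells), so there are
(|G| - 1)^n n-cells.
For dim = 4 with |G| = 11:
cells = (11 - 1)^4 = 10^4 = 10000

10000


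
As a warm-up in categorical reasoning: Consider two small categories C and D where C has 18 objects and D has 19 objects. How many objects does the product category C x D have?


The product category C x D has objects that are pairs (c, d).
Number of pairs = |Ob(C)| * |Ob(D)| = 18 * 19 = 342

342


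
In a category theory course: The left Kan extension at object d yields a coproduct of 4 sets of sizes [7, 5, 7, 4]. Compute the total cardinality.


Pointwise, the left Kan extension (Lan_F H)(d) is the colimit, indexed
by the comma category (F downarrow d), of H composed with the
projection (F downarrow d) -> C. Here that colimit is given
as a coproduct (disjoint union) of sets, so its cardinality is the
sum of the sizes of the summands.
Coproduct of sets with sizes: 7 + 5 + 7 + 4
= 23

23


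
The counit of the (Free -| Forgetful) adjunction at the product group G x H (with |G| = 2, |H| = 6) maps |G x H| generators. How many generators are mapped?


The counit epsilon_K: F(U(K)) -> K of the Free-Forgetful adjunction
maps |K| generators of F(U(K)) into K. For K = G x H (the product group),
|G x H| = |G| * |H|.
Total generators mapped = 2 * 6 = 12.

12


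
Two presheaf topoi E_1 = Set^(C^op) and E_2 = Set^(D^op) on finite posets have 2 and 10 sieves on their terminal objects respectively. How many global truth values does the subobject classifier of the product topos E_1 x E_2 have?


In a product of presheaf topoi E_1 x E_2, the subobject classifier
is Omega = Omega_1 x Omega_2 (componentwise), so
|Omega(top)| = |Omega_1(top_1)| * |Omega_2(top_2)|.
= 2 * 10 = 20.

20


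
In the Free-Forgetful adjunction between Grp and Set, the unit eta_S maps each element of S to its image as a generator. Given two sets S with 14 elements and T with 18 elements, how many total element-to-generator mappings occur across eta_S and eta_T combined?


The unit eta_X: X -> U(F(X)) of the Free-Forgetful adjunction
maps each element of X to a generator of F(X). For X = S + T (disjoint
union in Set), |S + T| = |S| + |T|.
Total mappings = 14 + 18 = 32.

32


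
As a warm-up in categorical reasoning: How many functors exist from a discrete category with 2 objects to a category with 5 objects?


A functor from a discrete category C to D is determined by
where each object maps. Each of the 2 objects of C can map
to any of the 5 objects of D independently.
Number of functors = 5^2 = 25

25


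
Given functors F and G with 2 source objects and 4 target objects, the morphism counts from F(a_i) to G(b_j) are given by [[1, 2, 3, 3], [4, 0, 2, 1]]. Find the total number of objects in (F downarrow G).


Objects of (F downarrow G) are triples (a, b, h: F(a)->G(b)).
The count equals the sum of all entries in the hom-matrix.
sum(row 0) = 9
sum(row 1) = 7
Grand total = 16

16


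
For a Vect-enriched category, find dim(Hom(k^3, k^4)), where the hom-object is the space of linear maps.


In Vect-enriched categories, Hom(k^n, k^m) is the space of m x n matrices.
dim(Hom(k^3, k^4)) = 4 * 3 = 12

12


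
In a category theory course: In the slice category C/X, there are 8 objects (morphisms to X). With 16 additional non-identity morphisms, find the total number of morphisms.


In the slice category C/X, objects are morphisms to X.
Identity morphisms: 8 (one per object of C/X).
Non-identity morphisms: 16.
Total = 8 + 16 = 24

24


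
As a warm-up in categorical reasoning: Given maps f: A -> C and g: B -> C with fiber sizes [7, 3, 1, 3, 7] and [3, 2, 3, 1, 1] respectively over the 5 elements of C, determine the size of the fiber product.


The pullback A x_C B consists of pairs (a, b) with f(a) = g(b).
For each element c in C, the fiber product has |f^-1(c)| * |g^-1(c)| elements.
Summing over C: 7 * 3 + 3 * 2 + 1 * 3 + 3 * 1 + 7 * 1
= 21 + 6 + 3 + 3 + 7 = 40

40


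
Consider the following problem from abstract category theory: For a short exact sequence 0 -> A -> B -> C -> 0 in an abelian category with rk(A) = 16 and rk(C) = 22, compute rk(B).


For a short exact sequence 0 -> A -> B -> C -> 0,
rank is additive: rank(B) = rank(A) + rank(C).
rank(B) = 16 + 22 = 38

38


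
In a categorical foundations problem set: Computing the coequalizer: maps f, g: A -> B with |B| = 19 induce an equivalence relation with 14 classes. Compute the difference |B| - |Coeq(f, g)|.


The coequalizer Coeq(f, g) = B / ~ has one element per equivalence class.
|B| = 19, |Coeq(f, g)| = 14.
|B| - |Coeq(f, g)| = 19 - 14 = 5.

5


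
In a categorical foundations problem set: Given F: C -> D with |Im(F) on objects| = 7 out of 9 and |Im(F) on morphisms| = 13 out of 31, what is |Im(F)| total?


The image of F consists of distinct objects and distinct morphisms.
|Im(F)| on objects = 7
|Im(F)| on morphisms = 13
Total image cardinality = 7 + 13 = 20

20


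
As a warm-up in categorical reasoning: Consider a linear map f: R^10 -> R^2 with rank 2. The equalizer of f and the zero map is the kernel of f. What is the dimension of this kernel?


The equalizer of f and the zero map is ker(f).
By the rank-nullity theorem: dim(ker(f)) = dim(domain) - rank(f).
dim(ker(f)) = 10 - 2 = 8

8


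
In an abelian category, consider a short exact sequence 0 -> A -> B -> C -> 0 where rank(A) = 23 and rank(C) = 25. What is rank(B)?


For a short exact sequence 0 -> A -> B -> C -> 0,
rank is additive: rank(B) = rank(A) + rank(C).
rank(B) = 23 + 25 = 48

48


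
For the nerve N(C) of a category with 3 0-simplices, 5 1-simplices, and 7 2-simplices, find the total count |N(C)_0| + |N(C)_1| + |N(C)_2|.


The 2-skeleton of the nerve N(C) consists of simplices in dimensions 0, 1, 2:
  |N(C)_0| = 3 (objects)
  |N(C)_1| = 5 (morphisms)
  |N(C)_2| = 7 (composable pairs)
Total = 3 + 5 + 7 = 15

15


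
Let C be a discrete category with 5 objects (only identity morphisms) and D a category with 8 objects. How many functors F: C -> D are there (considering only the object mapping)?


A functor from a discrete category C to D is determined by
where each object maps. Each of the 5 objects of C can map
to any of the 8 objects of D independently.
Number of functors = 8^5 = 32768

32768


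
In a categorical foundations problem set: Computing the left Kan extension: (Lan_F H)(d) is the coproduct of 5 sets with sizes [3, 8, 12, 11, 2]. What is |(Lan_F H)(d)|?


Pointwise, the left Kan extension (Lan_F H)(d) is the colimit, indexed
by the comma category (F downarrow d), of H composed with the
projection (F downarrow d) -> C. Here that colimit is given
as a coproduct (disjoint union) of sets, so its cardinality is the
sum of the sizes of the summands.
Coproduct of sets with sizes: 3 + 8 + 12 + 11 + 2
= 36

36


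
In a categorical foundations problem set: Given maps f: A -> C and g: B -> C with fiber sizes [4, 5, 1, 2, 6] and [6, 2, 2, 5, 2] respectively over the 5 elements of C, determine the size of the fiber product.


The pullback A x_C B consists of pairs (a, b) with f(a) = g(b).
For each element c in C, the fiber product has |f^-1(c)| * |g^-1(c)| elements.
Summing over C: 4 * 6 + 5 * 2 + 1 * 2 + 2 * 5 + 6 * 2
= 24 + 10 + 2 + 10 + 12 = 58

58


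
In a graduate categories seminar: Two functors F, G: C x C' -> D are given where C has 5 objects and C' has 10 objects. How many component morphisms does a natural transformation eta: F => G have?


A natural transformation eta: F => G assigns one component morphism per
object of the domain category.
The domain is the product category C x C', so
|Ob(C x C')| = |Ob(C)| * |Ob(C')| = 5 * 10 = 50.
Therefore eta has 50 component morphisms.

50


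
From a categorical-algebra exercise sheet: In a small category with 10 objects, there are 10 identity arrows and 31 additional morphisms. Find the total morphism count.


Each object has an identity morphism, giving 10 identities.
Adding the 31 non-identity morphisms:
Total = 10 + 31 = 41

41


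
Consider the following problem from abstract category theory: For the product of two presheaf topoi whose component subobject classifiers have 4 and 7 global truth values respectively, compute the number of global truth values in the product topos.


In a product of presheaf topoi E_1 x E_2, the subobject classifier
is Omega = Omega_1 x Omega_2 (componentwise), so
|Omega(top)| = |Omega_1(top_1)| * |Omega_2(top_2)|.
= 4 * 7 = 28.

28


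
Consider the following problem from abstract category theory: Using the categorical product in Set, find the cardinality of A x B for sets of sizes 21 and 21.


In Set, the product A x B is the Cartesian product.
By the universal property, |A x B| = |A| * |B|.
|A x B| = 21 * 21 = 441

441


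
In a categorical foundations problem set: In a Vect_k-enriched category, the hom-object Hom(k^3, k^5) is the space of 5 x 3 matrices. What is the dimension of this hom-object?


In Vect-enriched categories, Hom(k^n, k^m) is the space of m x n matrices.
dim(Hom(k^3, k^5)) = 5 * 3 = 15

15


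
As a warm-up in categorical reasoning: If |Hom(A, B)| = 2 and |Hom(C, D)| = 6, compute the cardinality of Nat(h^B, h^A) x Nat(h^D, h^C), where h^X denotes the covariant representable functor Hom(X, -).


By the Yoneda lemma, Nat(h^B, h^A) is isomorphic to Hom(A, B),
so |Nat(h^B, h^A)| = |Hom(A, B)| and |Nat(h^D, h^C)| = |Hom(C, D)|.
|Hom(A, B)| = 2, |Hom(C, D)| = 6.
|Nat(h^B, h^A) x Nat(h^D, h^C)| = 2 * 6 = 12

12


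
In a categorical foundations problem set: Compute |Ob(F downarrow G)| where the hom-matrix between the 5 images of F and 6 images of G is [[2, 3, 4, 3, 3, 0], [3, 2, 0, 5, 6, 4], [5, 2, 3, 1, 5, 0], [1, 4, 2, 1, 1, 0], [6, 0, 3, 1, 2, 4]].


Objects of (F downarrow G) are triples (a, b, h: F(a)->G(b)).
The count equals the sum of all entries in the hom-matrix.
sum(row 0) = 15
sum(row 1) = 20
sum(row 2) = 16
sum(row 3) = 9
sum(row 4) = 16
Grand total = 76

76


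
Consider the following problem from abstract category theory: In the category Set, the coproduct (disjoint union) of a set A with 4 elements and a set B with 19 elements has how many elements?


In Set, the coproduct A + B is the disjoint union.
|A + B| = |A| + |B| = 4 + 19 = 23

23


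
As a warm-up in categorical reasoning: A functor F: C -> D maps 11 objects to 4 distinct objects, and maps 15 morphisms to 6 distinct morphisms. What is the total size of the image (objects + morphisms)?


The image of F consists of distinct objects and distinct morphisms.
|Im(F)| on objects = 4
|Im(F)| on morphisms = 6
Total image cardinality = 4 + 6 = 10

10


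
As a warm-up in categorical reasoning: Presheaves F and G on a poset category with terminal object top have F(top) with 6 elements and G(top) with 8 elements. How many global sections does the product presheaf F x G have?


Global sections of a presheaf on a poset with terminal top satisfy
Gamma(H) ~ H(top). Presheaves admit pointwise products, so
(F x G)(top) = F(top) x G(top) (Cartesian product).
|Gamma(F x G)| = |F(top)| * |G(top)| = 6 * 8 = 48.

48


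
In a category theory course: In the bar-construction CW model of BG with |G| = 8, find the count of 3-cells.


In the bar-construction CW model of BG, the n-cells are indexed by
n-tuples [g_1|...|g_n] of non-identity elements of G (degenerate
simplices with some g_i = e do not contribute cells), so there are
(|G| - 1)^n n-cells.
For dim = 3 with |G| = 8:
cells = (8 - 1)^3 = 7^3 = 343

343


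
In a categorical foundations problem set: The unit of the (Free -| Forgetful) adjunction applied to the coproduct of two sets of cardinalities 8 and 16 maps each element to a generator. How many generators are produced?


The unit eta_X: X -> U(F(X)) of the Free-Forgetful adjunction
maps each element of X to a generator of F(X). For X = S + T (disjoint
union in Set), |S + T| = |S| + |T|.
Total mappings = 8 + 16 = 24.

24


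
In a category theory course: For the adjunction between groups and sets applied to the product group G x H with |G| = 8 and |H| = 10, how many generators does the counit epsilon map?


The counit epsilon_K: F(U(K)) -> K of the Free-Forgetful adjunction
maps |K| generators of F(U(K)) into K. For K = G x H (the product group),
|G x H| = |G| * |H|.
Total generators mapped = 8 * 10 = 80.

80


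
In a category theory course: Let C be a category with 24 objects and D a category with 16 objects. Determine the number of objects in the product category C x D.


The product category C x D has objects that are pairs (c, d).
Number of pairs = |Ob(C)| * |Ob(D)| = 24 * 16 = 384

384


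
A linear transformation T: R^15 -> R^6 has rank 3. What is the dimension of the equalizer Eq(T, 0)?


The equalizer of f and the zero map is ker(f).
By the rank-nullity theorem: dim(ker(f)) = dim(domain) - rank(f).
dim(ker(f)) = 15 - 3 = 12

12


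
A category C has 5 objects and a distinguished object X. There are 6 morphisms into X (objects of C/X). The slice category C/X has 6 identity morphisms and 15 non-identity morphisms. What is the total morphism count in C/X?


In the slice category C/X, objects are morphisms to X.
Identity morphisms: 6 (one per object of C/X).
Non-identity morphisms: 15.
Total = 6 + 15 = 21

21


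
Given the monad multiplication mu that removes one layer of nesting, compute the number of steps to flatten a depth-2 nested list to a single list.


Each application of mu: T^2 -> T removes one layer of nesting.
Starting at depth 2 (i.e., T^2(X)), we need to reach T(X).
Number of mu applications = 2 - 1 = 1

1


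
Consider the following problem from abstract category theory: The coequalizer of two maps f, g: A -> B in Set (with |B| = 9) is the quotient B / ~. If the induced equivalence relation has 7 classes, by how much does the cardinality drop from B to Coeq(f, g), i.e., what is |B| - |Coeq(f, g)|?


The coequalizer Coeq(f, g) = B / ~ has one element per equivalence class.
|B| = 9, |Coeq(f, g)| = 7.
|B| - |Coeq(f, g)| = 9 - 7 = 2.

2


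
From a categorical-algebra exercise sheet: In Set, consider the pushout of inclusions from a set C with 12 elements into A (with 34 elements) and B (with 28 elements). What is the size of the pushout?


The pushout A +_C B identifies the images of C in A and B.
|A +_C B| = |A| + |B| - |C| (for injections).
= 34 + 28 - 12 = 50

50


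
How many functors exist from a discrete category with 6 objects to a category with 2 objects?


A functor from a discrete category C to D is determined by
where each object maps. Each of the 6 objects of C can map
to any of the 2 objects of D independently.
Number of functors = 2^6 = 64

64


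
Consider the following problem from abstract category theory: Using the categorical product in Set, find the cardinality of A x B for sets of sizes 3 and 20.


In Set, the product A x B is the Cartesian product.
By the universal property, |A x B| = |A| * |B|.
|A x B| = 3 * 20 = 60

60


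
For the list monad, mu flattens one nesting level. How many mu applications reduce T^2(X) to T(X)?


Each application of mu: T^2 -> T removes one layer of nesting.
Starting at depth 2 (i.e., T^2(X)), we need to reach T(X).
Number of mu applications = 2 - 1 = 1

1


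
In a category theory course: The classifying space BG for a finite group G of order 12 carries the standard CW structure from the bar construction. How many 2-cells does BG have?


In the bar-construction CW model of BG, the n-cells are indexed by
n-tuples [g_1|...|g_n] of non-identity elements of G (degenerate
simplices with some g_i = e do not contribute cells), so there are
(|G| - 1)^n n-cells.
For dim = 2 with |G| = 12:
cells = (12 - 1)^2 = 11^2 = 121

121


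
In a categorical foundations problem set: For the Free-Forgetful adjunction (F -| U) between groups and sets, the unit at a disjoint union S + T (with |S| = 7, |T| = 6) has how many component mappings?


The unit eta_X: X -> U(F(X)) of the Free-Forgetful adjunction
maps each element of X to a generator of F(X). For X = S + T (disjoint
union in Set), |S + T| = |S| + |T|.
Total mappings = 7 + 6 = 13.

13


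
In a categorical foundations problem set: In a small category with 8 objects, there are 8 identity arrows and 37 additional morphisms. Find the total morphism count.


Each object has an identity morphism, giving 8 identities.
Adding the 37 non-identity morphisms:
Total = 8 + 37 = 45

45


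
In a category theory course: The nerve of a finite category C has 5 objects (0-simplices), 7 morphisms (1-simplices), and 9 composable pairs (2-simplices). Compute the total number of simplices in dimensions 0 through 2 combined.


The 2-skeleton of the nerve N(C) consists of simplices in dimensions 0, 1, 2:
  |N(C)_0| = 5 (objects)
  |N(C)_1| = 7 (morphisms)
  |N(C)_2| = 9 (composable pairs)
Total = 5 + 7 + 9 = 21

21


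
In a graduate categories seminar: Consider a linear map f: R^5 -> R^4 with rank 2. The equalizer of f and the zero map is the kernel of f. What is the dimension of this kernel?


The equalizer of f and the zero map is ker(f).
By the rank-nullity theorem: dim(ker(f)) = dim(domain) - rank(f).
dim(ker(f)) = 5 - 2 = 3

3


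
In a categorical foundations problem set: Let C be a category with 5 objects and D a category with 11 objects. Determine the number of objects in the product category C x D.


The product category C x D has objects that are pairs (c, d).
Number of pairs = |Ob(C)| * |Ob(D)| = 5 * 11 = 55

55


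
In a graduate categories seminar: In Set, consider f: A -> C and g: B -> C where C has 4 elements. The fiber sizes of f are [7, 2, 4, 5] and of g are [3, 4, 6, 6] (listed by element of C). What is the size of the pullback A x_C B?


The pullback A x_C B consists of pairs (a, b) with f(a) = g(b).
For each element c in C, the fiber product has |f^-1(c)| * |g^-1(c)| elements.
Summing over C: 7 * 3 + 2 * 4 + 4 * 6 + 5 * 6
= 21 + 8 + 24 + 30 = 83

83


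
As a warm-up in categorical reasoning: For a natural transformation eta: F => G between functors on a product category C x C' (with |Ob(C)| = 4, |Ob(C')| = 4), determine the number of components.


A natural transformation eta: F => G assigns one component morphism per
object of the domain category.
The domain is the product category C x C', so
|Ob(C x C')| = |Ob(C)| * |Ob(C')| = 4 * 4 = 16.
Therefore eta has 16 component morphisms.

16


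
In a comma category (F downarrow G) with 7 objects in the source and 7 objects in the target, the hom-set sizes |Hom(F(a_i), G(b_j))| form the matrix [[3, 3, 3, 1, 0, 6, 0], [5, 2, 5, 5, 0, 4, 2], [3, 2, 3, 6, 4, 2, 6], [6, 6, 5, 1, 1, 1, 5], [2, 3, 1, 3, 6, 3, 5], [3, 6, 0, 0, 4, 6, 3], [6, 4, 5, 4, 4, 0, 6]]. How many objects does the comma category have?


Objects of (F downarrow G) are triples (a, b, h: F(a)->G(b)).
The count equals the sum of all entries in the hom-matrix.
sum(row 0) = 16
sum(row 1) = 23
sum(row 2) = 26
sum(row 3) = 25
sum(row 4) = 23
sum(row 5) = 22
sum(row 6) = 29
Grand total = 164

164


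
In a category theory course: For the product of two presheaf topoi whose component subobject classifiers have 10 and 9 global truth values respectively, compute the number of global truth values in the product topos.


In a product of presheaf topoi E_1 x E_2, the subobject classifier
is Omega = Omega_1 x Omega_2 (componentwise), so
|Omega(top)| = |Omega_1(top_1)| * |Omega_2(top_2)|.
= 10 * 9 = 90.

90


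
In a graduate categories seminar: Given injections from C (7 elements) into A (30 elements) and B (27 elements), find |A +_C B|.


The pushout A +_C B identifies the images of C in A and B.
|A +_C B| = |A| + |B| - |C| (for injections).
= 30 + 27 - 7 = 50

50


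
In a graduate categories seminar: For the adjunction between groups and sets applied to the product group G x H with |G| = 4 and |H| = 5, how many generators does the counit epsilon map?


The counit epsilon_K: F(U(K)) -> K of the Free-Forgetful adjunction
maps |K| generators of F(U(K)) into K. For K = G x H (the product group),
|G x H| = |G| * |H|.
Total generators mapped = 4 * 5 = 20.

20


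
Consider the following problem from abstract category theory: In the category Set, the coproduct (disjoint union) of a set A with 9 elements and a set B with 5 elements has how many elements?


In Set, the coproduct A + B is the disjoint union.
|A + B| = |A| + |B| = 9 + 5 = 14

14


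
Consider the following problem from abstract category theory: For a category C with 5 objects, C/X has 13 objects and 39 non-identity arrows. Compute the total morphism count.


In the slice category C/X, objects are morphisms to X.
Identity morphisms: 13 (one per object of C/X).
Non-identity morphisms: 39.
Total = 13 + 39 = 52

52


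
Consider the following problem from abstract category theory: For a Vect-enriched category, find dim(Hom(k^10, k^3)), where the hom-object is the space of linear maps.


In Vect-enriched categories, Hom(k^n, k^m) is the space of m x n matrices.
dim(Hom(k^10, k^3)) = 3 * 10 = 30

30


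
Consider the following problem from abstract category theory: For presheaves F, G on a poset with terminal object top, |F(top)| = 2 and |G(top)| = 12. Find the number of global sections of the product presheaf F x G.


Global sections of a presheaf on a poset with terminal top satisfy
Gamma(H) ~ H(top). Presheaves admit pointwise products, so
(F x G)(top) = F(top) x G(top) (Cartesian product).
|Gamma(F x G)| = |F(top)| * |G(top)| = 2 * 12 = 24.

24


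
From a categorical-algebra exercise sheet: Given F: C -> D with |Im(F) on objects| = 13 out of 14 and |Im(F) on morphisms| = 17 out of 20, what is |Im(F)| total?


The image of F consists of distinct objects and distinct morphisms.
|Im(F)| on objects = 13
|Im(F)| on morphisms = 17
Total image cardinality = 13 + 17 = 30

30


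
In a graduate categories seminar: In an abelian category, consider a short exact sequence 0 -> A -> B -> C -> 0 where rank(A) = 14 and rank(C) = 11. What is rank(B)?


For a short exact sequence 0 -> A -> B -> C -> 0,
rank is additive: rank(B) = rank(A) + rank(C).
rank(B) = 14 + 11 = 25

25


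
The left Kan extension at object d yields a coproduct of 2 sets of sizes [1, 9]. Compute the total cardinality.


Pointwise, the left Kan extension (Lan_F H)(d) is the colimit, indexed
by the comma category (F downarrow d), of H composed with the
projection (F downarrow d) -> C. Here that colimit is given
as a coproduct (disjoint union) of sets, so its cardinality is the
sum of the sizes of the summands.
Coproduct of sets with sizes: 1 + 9
= 10

10


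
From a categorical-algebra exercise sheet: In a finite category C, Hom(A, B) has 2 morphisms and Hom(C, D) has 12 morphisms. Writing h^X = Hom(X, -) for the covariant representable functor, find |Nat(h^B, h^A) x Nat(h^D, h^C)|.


By the Yoneda lemma, Nat(h^B, h^A) is isomorphic to Hom(A, B),
so |Nat(h^B, h^A)| = |Hom(A, B)| and |Nat(h^D, h^C)| = |Hom(C, D)|.
|Hom(A, B)| = 2, |Hom(C, D)| = 12.
|Nat(h^B, h^A) x Nat(h^D, h^C)| = 2 * 12 = 24

24


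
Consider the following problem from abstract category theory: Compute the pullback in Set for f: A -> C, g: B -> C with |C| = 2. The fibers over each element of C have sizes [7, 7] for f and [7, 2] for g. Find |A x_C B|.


The pullback A x_C B consists of pairs (a, b) with f(a) = g(b).
For each element c in C, the fiber product has |f^-1(c)| * |g^-1(c)| elements.
Summing over C: 7 * 7 + 7 * 2
= 49 + 14 = 63

63


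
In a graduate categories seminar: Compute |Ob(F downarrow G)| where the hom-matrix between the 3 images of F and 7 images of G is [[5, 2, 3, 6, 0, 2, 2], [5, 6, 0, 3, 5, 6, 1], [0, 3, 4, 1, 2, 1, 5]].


Objects of (F downarrow G) are triples (a, b, h: F(a)->G(b)).
The count equals the sum of all entries in the hom-matrix.
sum(row 0) = 20
sum(row 1) = 26
sum(row 2) = 16
Grand total = 62

62


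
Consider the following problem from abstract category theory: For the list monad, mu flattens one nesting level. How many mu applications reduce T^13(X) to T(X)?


Each application of mu: T^2 -> T removes one layer of nesting.
Starting at depth 13 (i.e., T^13(X)), we need to reach T(X).
Number of mu applications = 13 - 1 = 12

12


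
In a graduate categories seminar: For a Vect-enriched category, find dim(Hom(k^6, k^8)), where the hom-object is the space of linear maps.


In Vect-enriched categories, Hom(k^n, k^m) is the space of m x n matrices.
dim(Hom(k^6, k^8)) = 8 * 6 = 48

48


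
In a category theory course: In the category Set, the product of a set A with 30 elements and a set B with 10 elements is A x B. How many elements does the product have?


In Set, the product A x B is the Cartesian product.
By the universal property, |A x B| = |A| * |B|.
|A x B| = 30 * 10 = 300

300


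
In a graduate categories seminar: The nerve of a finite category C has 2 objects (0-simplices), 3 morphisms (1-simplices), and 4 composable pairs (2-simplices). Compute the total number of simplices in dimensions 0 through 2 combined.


The 2-skeleton of the nerve N(C) consists of simplices in dimensions 0, 1, 2:
  |N(C)_0| = 2 (objects)
  |N(C)_1| = 3 (morphisms)
  |N(C)_2| = 4 (composable pairs)
Total = 2 + 3 + 4 = 9

9


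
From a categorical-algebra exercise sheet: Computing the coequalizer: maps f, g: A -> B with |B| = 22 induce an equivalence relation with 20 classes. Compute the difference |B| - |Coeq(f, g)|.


The coequalizer Coeq(f, g) = B / ~ has one element per equivalence class.
|B| = 22, |Coeq(f, g)| = 20.
|B| - |Coeq(f, g)| = 22 - 20 = 2.

2


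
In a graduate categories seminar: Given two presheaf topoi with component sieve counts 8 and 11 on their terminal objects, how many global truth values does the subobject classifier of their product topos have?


In a product of presheaf topoi E_1 x E_2, the subobject classifier
is Omega = Omega_1 x Omega_2 (componentwise), so
|Omega(top)| = |Omega_1(top_1)| * |Omega_2(top_2)|.
= 8 * 11 = 88.

88


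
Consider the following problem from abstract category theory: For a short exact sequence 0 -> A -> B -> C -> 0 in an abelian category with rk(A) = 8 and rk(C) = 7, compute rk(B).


For a short exact sequence 0 -> A -> B -> C -> 0,
rank is additive: rank(B) = rank(A) + rank(C).
rank(B) = 8 + 7 = 15

15


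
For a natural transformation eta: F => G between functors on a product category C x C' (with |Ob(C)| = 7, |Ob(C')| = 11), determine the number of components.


A natural transformation eta: F => G assigns one component morphism per
object of the domain category.
The domain is the product category C x C', so
|Ob(C x C')| = |Ob(C)| * |Ob(C')| = 7 * 11 = 77.
Therefore eta has 77 component morphisms.

77


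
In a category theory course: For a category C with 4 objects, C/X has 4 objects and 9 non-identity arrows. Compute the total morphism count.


In the slice category C/X, objects are morphisms to X.
Identity morphisms: 4 (one per object of C/X).
Non-identity morphisms: 9.
Total = 4 + 9 = 13

13


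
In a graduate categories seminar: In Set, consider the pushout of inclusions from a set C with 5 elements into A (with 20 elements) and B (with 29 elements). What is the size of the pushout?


The pushout A +_C B identifies the images of C in A and B.
|A +_C B| = |A| + |B| - |C| (for injections).
= 20 + 29 - 5 = 44

44


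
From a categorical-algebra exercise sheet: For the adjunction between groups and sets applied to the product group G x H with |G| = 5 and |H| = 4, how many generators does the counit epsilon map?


The counit epsilon_K: F(U(K)) -> K of the Free-Forgetful adjunction
maps |K| generators of F(U(K)) into K. For K = G x H (the product group),
|G x H| = |G| * |H|.
Total generators mapped = 5 * 4 = 20.

20


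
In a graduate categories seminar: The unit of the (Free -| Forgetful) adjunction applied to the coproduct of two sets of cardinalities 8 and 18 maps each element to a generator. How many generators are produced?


The unit eta_X: X -> U(F(X)) of the Free-Forgetful adjunction
maps each element of X to a generator of F(X). For X = S + T (disjoint
union in Set), |S + T| = |S| + |T|.
Total mappings = 8 + 18 = 26.

26


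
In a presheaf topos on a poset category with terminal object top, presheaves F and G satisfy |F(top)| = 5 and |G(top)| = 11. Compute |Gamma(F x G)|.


Global sections of a presheaf on a poset with terminal top satisfy
Gamma(H) ~ H(top). Presheaves admit pointwise products, so
(F x G)(top) = F(top) x G(top) (Cartesian product).
|Gamma(F x G)| = |F(top)| * |G(top)| = 5 * 11 = 55.

55


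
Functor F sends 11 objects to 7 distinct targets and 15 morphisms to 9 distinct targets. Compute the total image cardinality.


The image of F consists of distinct objects and distinct morphisms.
|Im(F)| on objects = 7
|Im(F)| on morphisms = 9
Total image cardinality = 7 + 9 = 16

16


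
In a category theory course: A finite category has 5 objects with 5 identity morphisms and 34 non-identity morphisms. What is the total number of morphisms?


Each object has an identity morphism, giving 5 identities.
Adding the 34 non-identity morphisms:
Total = 5 + 34 = 39

39


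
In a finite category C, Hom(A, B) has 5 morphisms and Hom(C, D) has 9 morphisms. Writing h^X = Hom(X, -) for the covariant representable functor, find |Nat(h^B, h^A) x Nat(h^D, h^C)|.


By the Yoneda lemma, Nat(h^B, h^A) is isomorphic to Hom(A, B),
so |Nat(h^B, h^A)| = |Hom(A, B)| and |Nat(h^D, h^C)| = |Hom(C, D)|.
|Hom(A, B)| = 5, |Hom(C, D)| = 9.
|Nat(h^B, h^A) x Nat(h^D, h^C)| = 5 * 9 = 45

45


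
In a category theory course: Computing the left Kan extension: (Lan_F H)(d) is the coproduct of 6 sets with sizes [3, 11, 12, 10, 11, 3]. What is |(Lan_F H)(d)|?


Pointwise, the left Kan extension (Lan_F H)(d) is the colimit, indexed
by the comma category (F downarrow d), of H composed with the
projection (F downarrow d) -> C. Here that colimit is given
as a coproduct (disjoint union) of sets, so its cardinality is the
sum of the sizes of the summands.
Coproduct of sets with sizes: 3 + 11 + 12 + 10 + 11 + 3
= 50

50


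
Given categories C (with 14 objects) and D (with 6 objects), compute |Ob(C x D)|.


The product category C x D has objects that are pairs (c, d).
Number of pairs = |Ob(C)| * |Ob(D)| = 14 * 6 = 84

84


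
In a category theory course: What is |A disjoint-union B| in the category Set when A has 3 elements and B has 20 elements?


In Set, the coproduct A + B is the disjoint union.
|A + B| = |A| + |B| = 3 + 20 = 23

23


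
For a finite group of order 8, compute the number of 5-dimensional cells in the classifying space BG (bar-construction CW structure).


In the bar-construction CW model of BG, the n-cells are indexed by
n-tuples [g_1|...|g_n] of non-identity elements of G (degenerate
simplices with some g_i = e do not contribute cells), so there are
(|G| - 1)^n n-cells.
For dim = 5 with |G| = 8:
cells = (8 - 1)^5 = 7^5 = 16807

16807
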